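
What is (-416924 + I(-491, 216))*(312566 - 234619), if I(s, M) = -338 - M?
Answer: -32541157666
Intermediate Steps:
(-416924 + I(-491, 216))*(312566 - 234619) = (-416924 + (-338 - 1*216))*(312566 - 234619) = (-416924 + (-338 - 216))*77947 = (-416924 - 554)*77947 = -417478*77947 = -32541157666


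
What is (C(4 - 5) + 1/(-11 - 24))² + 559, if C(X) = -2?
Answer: 689816/1225 ≈ 563.12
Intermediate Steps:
(C(4 - 5) + 1/(-11 - 24))² + 559 = (-2 + 1/(-11 - 24))² + 559 = (-2 + 1/(-35))² + 559 = (-2 - 1/35)² + 559 = (-71/35)² + 559 = 5041/1225 + 559 = 689816/1225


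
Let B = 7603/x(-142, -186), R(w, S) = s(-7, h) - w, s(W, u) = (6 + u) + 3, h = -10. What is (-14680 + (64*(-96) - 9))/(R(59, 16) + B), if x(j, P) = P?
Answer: 3874938/18763 ≈ 206.52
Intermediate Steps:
s(W, u) = 9 + u
R(w, S) = -1 - w (R(w, S) = (9 - 10) - w = -1 - w)
B = -7603/186 (B = 7603/(-186) = 7603*(-1/186) = -7603/186 ≈ -40.876)
(-14680 + (64*(-96) - 9))/(R(59, 16) + B) = (-14680 + (64*(-96) - 9))/((-1 - 1*59) - 7603/186) = (-14680 + (-6144 - 9))/((-1 - 59) - 7603/186) = (-14680 - 6153)/(-60 - 7603/186) = -20833/(-18763/186) = -20833*(-186/18763) = 3874938/18763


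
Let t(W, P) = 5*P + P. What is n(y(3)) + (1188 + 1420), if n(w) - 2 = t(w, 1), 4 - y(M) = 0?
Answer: 2616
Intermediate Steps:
y(M) = 4 (y(M) = 4 - 1*0 = 4 + 0 = 4)
t(W, P) = 6*P
n(w) = 8 (n(w) = 2 + 6*1 = 2 + 6 = 8)
n(y(3)) + (1188 + 1420) = 8 + (1188 + 1420) = 8 + 2608 = 2616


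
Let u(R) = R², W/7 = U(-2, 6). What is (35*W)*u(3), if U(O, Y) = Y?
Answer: 13230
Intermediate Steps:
W = 42 (W = 7*6 = 42)
(35*W)*u(3) = (35*42)*3² = 1470*9 = 13230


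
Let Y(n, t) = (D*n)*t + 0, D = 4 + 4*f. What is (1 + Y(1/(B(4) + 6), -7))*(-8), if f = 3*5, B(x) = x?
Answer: 1752/5 ≈ 350.40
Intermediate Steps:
f = 15
D = 64 (D = 4 + 4*15 = 4 + 60 = 64)
Y(n, t) = 64*n*t (Y(n, t) = (64*n)*t + 0 = 64*n*t + 0 = 64*n*t)
(1 + Y(1/(B(4) + 6), -7))*(-8) = (1 + 64*(-7)/(4 + 6))*(-8) = (1 + 64*(-7)/10)*(-8) = (1 + 64*(⅒)*(-7))*(-8) = (1 - 224/5)*(-8) = -219/5*(-8) = 1752/5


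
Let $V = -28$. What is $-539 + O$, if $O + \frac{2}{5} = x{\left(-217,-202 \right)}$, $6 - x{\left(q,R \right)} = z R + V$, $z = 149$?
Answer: $\frac{147963}{5} \approx 29593.0$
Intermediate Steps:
$x{\left(q,R \right)} = 34 - 149 R$ ($x{\left(q,R \right)} = 6 - \left(149 R - 28\right) = 6 - \left(-28 + 149 R\right) = 34 - 149 R$)
$O = \frac{150658}{5}$ ($O = - \frac{2}{5} + \left(34 - -30098\right) = - \frac{2}{5} + \left(34 + 30098\right) = - \frac{2}{5} + 30132 = \frac{150658}{5} \approx 30132.0$)
$-539 + O = -539 + \frac{150658}{5} = \frac{147963}{5}$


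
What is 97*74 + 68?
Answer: 7246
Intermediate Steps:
97*74 + 68 = 7178 + 68 = 7246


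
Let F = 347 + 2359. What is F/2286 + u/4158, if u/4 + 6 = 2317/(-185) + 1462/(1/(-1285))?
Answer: -29407251101/16282035 ≈ -1806.1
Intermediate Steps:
F = 2706
u = -1390229508/185 (u = -24 + 4*(2317/(-185) + 1462/(1/(-1285))) = -24 + 4*(2317*(-1/185) + 1462/(-1/1285)) = -24 + 4*(-2317/185 + 1462*(-1285)) = -24 + 4*(-2317/185 - 1878670) = -24 + 4*(-347556267/185) = -24 - 1390225068/185 = -1390229508/185 ≈ -7.5148e+6)
F/2286 + u/4158 = 2706/2286 - 1390229508/185/4158 = 2706*(1/2286) - 1390229508/185*1/4158 = 451/381 - 231704918/128205 = -29407251101/16282035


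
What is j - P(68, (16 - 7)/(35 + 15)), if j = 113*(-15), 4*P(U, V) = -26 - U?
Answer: -3343/2 ≈ -1671.5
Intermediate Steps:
P(U, V) = -13/2 - U/4 (P(U, V) = (-26 - U)/4 = -13/2 - U/4)
j = -1695
j - P(68, (16 - 7)/(35 + 15)) = -1695 - (-13/2 - ¼*68) = -1695 - (-13/2 - 17) = -1695 - 1*(-47/2) = -1695 + 47/2 = -3343/2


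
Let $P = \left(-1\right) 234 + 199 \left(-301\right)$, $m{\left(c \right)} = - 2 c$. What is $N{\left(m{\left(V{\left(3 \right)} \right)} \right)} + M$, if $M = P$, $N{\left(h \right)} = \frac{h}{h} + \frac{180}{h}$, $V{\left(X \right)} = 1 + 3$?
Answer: $- \frac{120309}{2} \approx -60155.0$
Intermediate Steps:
$V{\left(X \right)} = 4$
$N{\left(h \right)} = 1 + \frac{180}{h}$
$P = -60133$ ($P = -234 - 59899 = -60133$)
$M = -60133$
$N{\left(m{\left(V{\left(3 \right)} \right)} \right)} + M = \frac{180 - 8}{\left(-2\right) 4} - 60133 = \frac{180 - 8}{-8} - 60133 = \left(- \frac{1}{8}\right) 172 - 60133 = - \frac{43}{2} - 60133 = - \frac{120309}{2}$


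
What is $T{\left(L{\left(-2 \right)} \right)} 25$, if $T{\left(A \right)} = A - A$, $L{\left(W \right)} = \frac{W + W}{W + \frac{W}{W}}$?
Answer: $0$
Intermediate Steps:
$L{\left(W \right)} = \frac{2 W}{1 + W}$ ($L{\left(W \right)} = \frac{2 W}{W + 1} = \frac{2 W}{1 + W}$)
$T{\left(A \right)} = 0$
$T{\left(L{\left(-2 \right)} \right)} 25 = 0 \cdot 25 = 0$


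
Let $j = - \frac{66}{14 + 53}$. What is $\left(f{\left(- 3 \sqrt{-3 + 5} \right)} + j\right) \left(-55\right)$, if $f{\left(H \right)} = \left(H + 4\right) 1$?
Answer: $- \frac{11110}{67} + 165 \sqrt{2} \approx 67.524$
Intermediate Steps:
$f{\left(H \right)} = 4 + H$ ($f{\left(H \right)} = \left(4 + H\right) 1 = 4 + H$)
$j = - \frac{66}{67} \approx -0.98507$
$\left(f{\left(- 3 \sqrt{-3 + 5} \right)} + j\right) \left(-55\right) = \left(\left(4 - 3 \sqrt{-3 + 5}\right) - \frac{66}{67}\right) \left(-55\right) = \left(\left(4 - 3 \sqrt{2}\right) - \frac{66}{67}\right) \left(-55\right) = \left(\frac{202}{67} - 3 \sqrt{2}\right) \left(-55\right) = - \frac{11110}{67} + 165 \sqrt{2}$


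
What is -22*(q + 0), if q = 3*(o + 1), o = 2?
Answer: -198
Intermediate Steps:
q = 9 (q = 3*(2 + 1) = 3*3 = 9)
-22*(q + 0) = -22*(9 + 0) = -22*9 = -198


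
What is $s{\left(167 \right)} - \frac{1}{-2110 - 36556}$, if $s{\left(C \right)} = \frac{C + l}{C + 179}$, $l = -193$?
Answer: $- \frac{502485}{6689218} \approx -0.075119$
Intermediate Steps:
$s{\left(C \right)} = \frac{-193 + C}{179 + C}$ ($s{\left(C \right)} = \frac{C - 193}{C + 179} = \frac{-193 + C}{179 + C}$)
$s{\left(167 \right)} - \frac{1}{-2110 - 36556} = \frac{-193 + 167}{179 + 167} - \frac{1}{-2110 - 36556} = \frac{1}{346} \left(-26\right) - \frac{1}{-38666} = \frac{1}{346} \left(-26\right) - - \frac{1}{38666} = - \frac{13}{173} + \frac{1}{38666} = - \frac{502485}{6689218}$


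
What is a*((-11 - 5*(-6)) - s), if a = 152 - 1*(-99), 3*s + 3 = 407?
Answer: -87097/3 ≈ -29032.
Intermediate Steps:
s = 404/3 (s = -1 + (1/3)*407 = -1 + 407/3 = 404/3 ≈ 134.67)
a = 251 (a = 152 + 99 = 251)
a*((-11 - 5*(-6)) - s) = 251*((-11 - 5*(-6)) - 1*404/3) = 251*((-11 + 30) - 404/3) = 251*(19 - 404/3) = 251*(-347/3) = -87097/3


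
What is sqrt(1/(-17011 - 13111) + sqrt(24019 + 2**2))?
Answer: sqrt(-30122 + 907334884*sqrt(24023))/30122 ≈ 12.450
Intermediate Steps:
sqrt(1/(-17011 - 13111) + sqrt(24019 + 2**2)) = sqrt(1/(-30122) + sqrt(24019 + 4)) = sqrt(-1/30122 + sqrt(24023))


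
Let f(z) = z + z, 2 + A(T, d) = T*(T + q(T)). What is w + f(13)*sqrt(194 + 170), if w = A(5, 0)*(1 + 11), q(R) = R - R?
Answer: 276 + 52*sqrt(91) ≈ 772.05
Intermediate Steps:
q(R) = 0
A(T, d) = -2 + T**2 (A(T, d) = -2 + T*(T + 0) = -2 + T*T = -2 + T**2)
f(z) = 2*z
w = 276 (w = (-2 + 5**2)*(1 + 11) = (-2 + 25)*12 = 23*12 = 276)
w + f(13)*sqrt(194 + 170) = 276 + (2*13)*sqrt(194 + 170) = 276 + 26*sqrt(364) = 276 + 26*(2*sqrt(91)) = 276 + 52*sqrt(91)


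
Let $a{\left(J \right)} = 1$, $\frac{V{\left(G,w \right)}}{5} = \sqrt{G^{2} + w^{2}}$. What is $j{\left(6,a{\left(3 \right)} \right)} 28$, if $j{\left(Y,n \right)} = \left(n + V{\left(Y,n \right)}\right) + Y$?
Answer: $196 + 140 \sqrt{37} \approx 1047.6$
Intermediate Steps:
$V{\left(G,w \right)} = 5 \sqrt{G^{2} + w^{2}}$
$j{\left(Y,n \right)} = Y + n + 5 \sqrt{Y^{2} + n^{2}}$ ($j{\left(Y,n \right)} = \left(n + 5 \sqrt{Y^{2} + n^{2}}\right) + Y = Y + n + 5 \sqrt{Y^{2} + n^{2}}$)
$j{\left(6,a{\left(3 \right)} \right)} 28 = \left(6 + 1 + 5 \sqrt{6^{2} + 1^{2}}\right) 28 = \left(6 + 1 + 5 \sqrt{36 + 1}\right) 28 = \left(6 + 1 + 5 \sqrt{37}\right) 28 = \left(7 + 5 \sqrt{37}\right) 28 = 196 + 140 \sqrt{37}$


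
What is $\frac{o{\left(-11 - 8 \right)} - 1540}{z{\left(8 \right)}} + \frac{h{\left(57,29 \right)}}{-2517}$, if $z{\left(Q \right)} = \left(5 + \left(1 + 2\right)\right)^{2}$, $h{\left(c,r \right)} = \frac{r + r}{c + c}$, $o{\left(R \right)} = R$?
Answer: $- \frac{223670027}{9182016} \approx -24.36$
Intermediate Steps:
$h{\left(c,r \right)} = \frac{r}{c}$ ($h{\left(c,r \right)} = \frac{2 r}{2 c} = 2 r \frac{1}{2 c} = \frac{r}{c}$)
$z{\left(Q \right)} = 64$ ($z{\left(Q \right)} = \left(5 + 3\right)^{2} = 8^{2} = 64$)
$\frac{o{\left(-11 - 8 \right)} - 1540}{z{\left(8 \right)}} + \frac{h{\left(57,29 \right)}}{-2517} = \frac{\left(-11 - 8\right) - 1540}{64} + \frac{29 \cdot \frac{1}{57}}{-2517} = \left(\left(-11 - 8\right) - 1540\right) \frac{1}{64} + 29 \cdot \frac{1}{57} \left(- \frac{1}{2517}\right) = \left(-19 - 1540\right) \frac{1}{64} + \frac{29}{57} \left(- \frac{1}{2517}\right) = \left(-1559\right) \frac{1}{64} - \frac{29}{143469} = - \frac{1559}{64} - \frac{29}{143469} = - \frac{223670027}{9182016}$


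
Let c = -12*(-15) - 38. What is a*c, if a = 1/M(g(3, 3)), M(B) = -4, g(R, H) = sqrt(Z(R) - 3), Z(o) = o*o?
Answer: -71/2 ≈ -35.500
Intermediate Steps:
Z(o) = o**2
g(R, H) = sqrt(-3 + R**2) (g(R, H) = sqrt(R**2 - 3) = sqrt(-3 + R**2))
a = -1/4 (a = 1/(-4) = -1/4 ≈ -0.25000)
c = 142 (c = 180 - 38 = 142)
a*c = -1/4*142 = -71/2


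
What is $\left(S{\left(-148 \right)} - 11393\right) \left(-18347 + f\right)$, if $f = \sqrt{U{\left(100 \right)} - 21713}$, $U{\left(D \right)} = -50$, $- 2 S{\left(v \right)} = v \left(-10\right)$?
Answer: $222604151 - 12133 i \sqrt{21763} \approx 2.226 \cdot 10^{8} - 1.7899 \cdot 10^{6} i$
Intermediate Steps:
$S{\left(v \right)} = 5 v$ ($S{\left(v \right)} = - \frac{v \left(-10\right)}{2} = - \frac{\left(-10\right) v}{2} = 5 v$)
$f = i \sqrt{21763}$ ($f = \sqrt{-50 - 21713} = \sqrt{-21763} = i \sqrt{21763} \approx 147.52 i$)
$\left(S{\left(-148 \right)} - 11393\right) \left(-18347 + f\right) = \left(5 \left(-148\right) - 11393\right) \left(-18347 + i \sqrt{21763}\right) = \left(-740 - 11393\right) \left(-18347 + i \sqrt{21763}\right) = - 12133 \left(-18347 + i \sqrt{21763}\right) = 222604151 - 12133 i \sqrt{21763}$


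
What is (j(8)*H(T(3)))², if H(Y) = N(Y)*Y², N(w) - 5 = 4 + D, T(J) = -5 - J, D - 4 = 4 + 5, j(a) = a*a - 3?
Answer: 7376748544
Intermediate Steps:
j(a) = -3 + a² (j(a) = a² - 3 = -3 + a²)
D = 13 (D = 4 + (4 + 5) = 4 + 9 = 13)
N(w) = 22 (N(w) = 5 + (4 + 13) = 5 + 17 = 22)
H(Y) = 22*Y²
(j(8)*H(T(3)))² = ((-3 + 8²)*(22*(-5 - 1*3)²))² = ((-3 + 64)*(22*(-5 - 3)²))² = (61*(22*(-8)²))² = (61*(22*64))² = (61*1408)² = 85888² = 7376748544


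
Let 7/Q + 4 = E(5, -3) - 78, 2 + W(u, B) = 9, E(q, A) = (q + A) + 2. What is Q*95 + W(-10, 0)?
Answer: -119/78 ≈ -1.5256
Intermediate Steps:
E(q, A) = 2 + A + q (E(q, A) = (A + q) + 2 = 2 + A + q)
W(u, B) = 7 (W(u, B) = -2 + 9 = 7)
Q = -7/78 (Q = 7/(-4 + ((2 - 3 + 5) - 78)) = 7/(-4 + (4 - 78)) = 7/(-4 - 74) = 7/(-78) = 7*(-1/78) = -7/78 ≈ -0.089744)
Q*95 + W(-10, 0) = -7/78*95 + 7 = -665/78 + 7 = -119/78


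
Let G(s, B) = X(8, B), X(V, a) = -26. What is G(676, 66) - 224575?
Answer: -224601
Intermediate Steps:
G(s, B) = -26
G(676, 66) - 224575 = -26 - 224575 = -224601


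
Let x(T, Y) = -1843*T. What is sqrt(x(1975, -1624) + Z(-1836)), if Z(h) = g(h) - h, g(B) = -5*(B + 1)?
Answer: I*sqrt(3628914) ≈ 1905.0*I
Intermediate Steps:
g(B) = -5 - 5*B (g(B) = -5*(1 + B) = -5 - 5*B)
Z(h) = -5 - 6*h (Z(h) = (-5 - 5*h) - h = -5 - 6*h)
sqrt(x(1975, -1624) + Z(-1836)) = sqrt(-1843*1975 + (-5 - 6*(-1836))) = sqrt(-3639925 + (-5 + 11016)) = sqrt(-3639925 + 11011) = sqrt(-3628914) = I*sqrt(3628914)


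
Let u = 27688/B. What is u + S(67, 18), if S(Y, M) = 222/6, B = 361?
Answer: 41045/361 ≈ 113.70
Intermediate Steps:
S(Y, M) = 37 (S(Y, M) = 222*(1/6) = 37)
u = 27688/361 ≈ 76.698
u + S(67, 18) = 27688/361 + 37 = 41045/361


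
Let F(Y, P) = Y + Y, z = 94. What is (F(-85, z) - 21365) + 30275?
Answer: 8740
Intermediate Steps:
F(Y, P) = 2*Y
(F(-85, z) - 21365) + 30275 = (2*(-85) - 21365) + 30275 = (-170 - 21365) + 30275 = -21535 + 30275 = 8740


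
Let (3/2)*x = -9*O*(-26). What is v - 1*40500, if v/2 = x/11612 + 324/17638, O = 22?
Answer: -1036846984524/25601557 ≈ -40499.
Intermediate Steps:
x = 3432 (x = 2*(-9*22*(-26))/3 = 2*(-198*(-26))/3 = (2/3)*5148 = 3432)
v = 16073976/25601557 (v = 2*(3432/11612 + 324/17638) = 2*(3432*(1/11612) + 324*(1/17638)) = 2*(858/2903 + 162/8819) = 2*(8036988/25601557) = 16073976/25601557 ≈ 0.62785)
v - 1*40500 = 16073976/25601557 - 1*40500 = 16073976/25601557 - 40500 = -1036846984524/25601557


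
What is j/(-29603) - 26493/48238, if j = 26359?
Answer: -2055777721/1427989514 ≈ -1.4396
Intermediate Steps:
j/(-29603) - 26493/48238 = 26359/(-29603) - 26493/48238 = 26359*(-1/29603) - 26493*1/48238 = -26359/29603 - 26493/48238 = -2055777721/1427989514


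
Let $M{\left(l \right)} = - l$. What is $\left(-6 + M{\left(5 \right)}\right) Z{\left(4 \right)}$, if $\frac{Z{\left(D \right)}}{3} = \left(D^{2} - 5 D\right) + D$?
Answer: $0$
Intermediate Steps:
$Z{\left(D \right)} = - 12 D + 3 D^{2}$ ($Z{\left(D \right)} = 3 \left(\left(D^{2} - 5 D\right) + D\right) = 3 \left(D^{2} - 4 D\right) = - 12 D + 3 D^{2}$)
$\left(-6 + M{\left(5 \right)}\right) Z{\left(4 \right)} = \left(-6 - 5\right) 3 \cdot 4 \left(-4 + 4\right) = \left(-6 - 5\right) 3 \cdot 4 \cdot 0 = \left(-11\right) 0 = 0$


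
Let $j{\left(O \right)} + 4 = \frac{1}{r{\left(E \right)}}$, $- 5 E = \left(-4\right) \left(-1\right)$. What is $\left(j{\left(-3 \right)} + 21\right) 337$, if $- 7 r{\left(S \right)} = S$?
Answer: $\frac{34711}{4} \approx 8677.8$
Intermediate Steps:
$E = - \frac{4}{5}$ ($E = - \frac{\left(-4\right) \left(-1\right)}{5} = \left(- \frac{1}{5}\right) 4 = - \frac{4}{5} \approx -0.8$)
$r{\left(S \right)} = - \frac{S}{7}$
$j{\left(O \right)} = \frac{19}{4}$ ($j{\left(O \right)} = -4 + \frac{1}{\left(- \frac{1}{7}\right) \left(- \frac{4}{5}\right)} = -4 + \frac{1}{\frac{4}{35}} = -4 + \frac{35}{4} = \frac{19}{4}$)
$\left(j{\left(-3 \right)} + 21\right) 337 = \left(\frac{19}{4} + 21\right) 337 = \frac{103}{4} \cdot 337 = \frac{34711}{4}$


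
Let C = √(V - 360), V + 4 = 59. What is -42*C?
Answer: -42*I*√305 ≈ -733.5*I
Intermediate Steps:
V = 55 (V = -4 + 59 = 55)
C = I*√305 (C = √(55 - 360) = √(-305) = I*√305 ≈ 17.464*I)
-42*C = -42*I*√305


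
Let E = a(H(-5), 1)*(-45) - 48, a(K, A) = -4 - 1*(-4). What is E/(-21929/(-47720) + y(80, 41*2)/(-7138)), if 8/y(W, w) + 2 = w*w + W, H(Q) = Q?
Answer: -27803204384640/266177812561 ≈ -104.45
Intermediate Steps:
a(K, A) = 0 (a(K, A) = -4 + 4 = 0)
y(W, w) = 8/(-2 + W + w**2) (y(W, w) = 8/(-2 + (w*w + W)) = 8/(-2 + (w**2 + W)) = 8/(-2 + (W + w**2)) = 8/(-2 + W + w**2))
E = -48 (E = 0*(-45) - 48 = 0 - 48 = -48)
E/(-21929/(-47720) + y(80, 41*2)/(-7138)) = -48/(-21929/(-47720) + (8/(-2 + 80 + (41*2)**2))/(-7138)) = -48/(-21929*(-1/47720) + (8/(-2 + 80 + 82**2))*(-1/7138)) = -48/(21929/47720 + (8/(-2 + 80 + 6724))*(-1/7138)) = -48/(21929/47720 + (8/6802)*(-1/7138)) = -48/(21929/47720 + (8*(1/6802))*(-1/7138)) = -48/(21929/47720 + (4/3401)*(-1/7138)) = -48/(21929/47720 - 2/12138169) = -48/266177812561/579233424680 = -48*579233424680/266177812561 = -27803204384640/266177812561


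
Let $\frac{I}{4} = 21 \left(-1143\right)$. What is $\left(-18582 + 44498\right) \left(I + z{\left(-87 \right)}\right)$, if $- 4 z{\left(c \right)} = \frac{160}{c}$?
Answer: $- \frac{216476451664}{87} \approx -2.4882 \cdot 10^{9}$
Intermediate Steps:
$z{\left(c \right)} = - \frac{40}{c}$ ($z{\left(c \right)} = - \frac{160 \frac{1}{c}}{4} = - \frac{40}{c}$)
$I = -96012$ ($I = 4 \cdot 21 \left(-1143\right) = 4 \left(-24003\right) = -96012$)
$\left(-18582 + 44498\right) \left(I + z{\left(-87 \right)}\right) = \left(-18582 + 44498\right) \left(-96012 - \frac{40}{-87}\right) = 25916 \left(-96012 - - \frac{40}{87}\right) = 25916 \left(-96012 + \frac{40}{87}\right) = 25916 \left(- \frac{8353004}{87}\right) = - \frac{216476451664}{87}$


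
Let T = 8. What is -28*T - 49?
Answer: -273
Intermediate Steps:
-28*T - 49 = -28*8 - 49 = -224 - 49 = -273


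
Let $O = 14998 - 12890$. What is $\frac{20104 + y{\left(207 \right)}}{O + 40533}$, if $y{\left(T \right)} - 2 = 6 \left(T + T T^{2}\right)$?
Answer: $\frac{53239806}{42641} \approx 1248.6$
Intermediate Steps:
$O = 2108$
$y{\left(T \right)} = 2 + 6 T + 6 T^{3}$ ($y{\left(T \right)} = 2 + 6 \left(T + T T^{2}\right) = 2 + 6 \left(T + T^{3}\right) = 2 + \left(6 T + 6 T^{3}\right) = 2 + 6 T + 6 T^{3}$)
$\frac{20104 + y{\left(207 \right)}}{O + 40533} = \frac{20104 + \left(2 + 6 \cdot 207 + 6 \cdot 207^{3}\right)}{2108 + 40533} = \frac{20104 + \left(2 + 1242 + 6 \cdot 8869743\right)}{42641} = \left(20104 + \left(2 + 1242 + 53218458\right)\right) \frac{1}{42641} = \left(20104 + 53219702\right) \frac{1}{42641} = 53239806 \cdot \frac{1}{42641} = \frac{53239806}{42641}$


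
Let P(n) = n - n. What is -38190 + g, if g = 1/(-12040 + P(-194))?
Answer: -459807601/12040 ≈ -38190.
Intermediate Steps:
P(n) = 0
g = -1/12040 (g = 1/(-12040 + 0) = 1/(-12040) = -1/12040 ≈ -8.3057e-5)
-38190 + g = -38190 - 1/12040 = -459807601/12040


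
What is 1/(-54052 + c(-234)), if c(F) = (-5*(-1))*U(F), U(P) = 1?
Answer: -1/54047 ≈ -1.8502e-5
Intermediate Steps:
c(F) = 5 (c(F) = -5*(-1)*1 = 5*1 = 5)
1/(-54052 + c(-234)) = 1/(-54052 + 5) = 1/(-54047) = -1/54047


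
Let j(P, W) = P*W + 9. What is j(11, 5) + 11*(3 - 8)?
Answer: 9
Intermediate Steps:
j(P, W) = 9 + P*W
j(11, 5) + 11*(3 - 8) = (9 + 11*5) + 11*(3 - 8) = (9 + 55) + 11*(-5) = 64 - 55 = 9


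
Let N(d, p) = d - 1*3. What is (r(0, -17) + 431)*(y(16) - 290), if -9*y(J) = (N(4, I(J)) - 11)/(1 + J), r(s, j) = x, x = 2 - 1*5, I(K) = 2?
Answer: -18986080/153 ≈ -1.2409e+5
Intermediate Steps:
N(d, p) = -3 + d (N(d, p) = d - 3 = -3 + d)
x = -3 (x = 2 - 5 = -3)
r(s, j) = -3
y(J) = 10/(9*(1 + J)) (y(J) = -((-3 + 4) - 11)/(9*(1 + J)) = -(1 - 11)/(9*(1 + J)) = -(-10)/(9*(1 + J)) = 10/(9*(1 + J)))
(r(0, -17) + 431)*(y(16) - 290) = (-3 + 431)*(10/(9*(1 + 16)) - 290) = 428*((10/9)/17 - 290) = 428*((10/9)*(1/17) - 290) = 428*(10/153 - 290) = 428*(-44360/153) = -18986080/153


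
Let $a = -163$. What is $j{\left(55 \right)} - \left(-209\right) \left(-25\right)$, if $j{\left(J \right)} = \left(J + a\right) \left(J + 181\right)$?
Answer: $-30713$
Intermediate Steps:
$j{\left(J \right)} = \left(-163 + J\right) \left(181 + J\right)$ ($j{\left(J \right)} = \left(J - 163\right) \left(J + 181\right) = \left(-163 + J\right) \left(181 + J\right)$)
$j{\left(55 \right)} - \left(-209\right) \left(-25\right) = \left(-29503 + 55^{2} + 18 \cdot 55\right) - \left(-209\right) \left(-25\right) = \left(-29503 + 3025 + 990\right) - 5225 = -25488 - 5225 = -30713$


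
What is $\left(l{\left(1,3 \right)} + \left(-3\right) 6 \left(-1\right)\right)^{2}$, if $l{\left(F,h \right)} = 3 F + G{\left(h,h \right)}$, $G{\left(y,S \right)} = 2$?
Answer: $529$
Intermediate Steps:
$l{\left(F,h \right)} = 2 + 3 F$ ($l{\left(F,h \right)} = 3 F + 2 = 2 + 3 F$)
$\left(l{\left(1,3 \right)} + \left(-3\right) 6 \left(-1\right)\right)^{2} = \left(\left(2 + 3 \cdot 1\right) + \left(-3\right) 6 \left(-1\right)\right)^{2} = \left(\left(2 + 3\right) - -18\right)^{2} = \left(5 + 18\right)^{2} = 23^{2} = 529$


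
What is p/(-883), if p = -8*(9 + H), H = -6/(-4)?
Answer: 84/883 ≈ 0.095130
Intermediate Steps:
H = 3/2 (H = -6*(-¼) = 3/2 ≈ 1.5000)
p = -84 (p = -8*(9 + 3/2) = -8*21/2 = -84)
p/(-883) = -84/(-883) = -84*(-1/883) = 84/883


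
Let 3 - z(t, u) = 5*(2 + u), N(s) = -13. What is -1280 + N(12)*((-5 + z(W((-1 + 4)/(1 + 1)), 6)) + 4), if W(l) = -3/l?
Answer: -786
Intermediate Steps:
z(t, u) = -7 - 5*u (z(t, u) = 3 - 5*(2 + u) = 3 - (10 + 5*u) = 3 + (-10 - 5*u) = -7 - 5*u)
-1280 + N(12)*((-5 + z(W((-1 + 4)/(1 + 1)), 6)) + 4) = -1280 - 13*((-5 + (-7 - 5*6)) + 4) = -1280 - 13*((-5 + (-7 - 30)) + 4) = -1280 - 13*((-5 - 37) + 4) = -1280 - 13*(-42 + 4) = -1280 - 13*(-38) = -1280 + 494 = -786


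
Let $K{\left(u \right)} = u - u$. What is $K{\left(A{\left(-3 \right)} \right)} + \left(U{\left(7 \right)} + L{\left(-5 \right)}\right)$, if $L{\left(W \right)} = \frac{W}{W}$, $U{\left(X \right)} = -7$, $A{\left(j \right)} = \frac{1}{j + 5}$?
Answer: $-6$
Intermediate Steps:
$A{\left(j \right)} = \frac{1}{5 + j}$
$K{\left(u \right)} = 0$
$L{\left(W \right)} = 1$
$K{\left(A{\left(-3 \right)} \right)} + \left(U{\left(7 \right)} + L{\left(-5 \right)}\right) = 0 + \left(-7 + 1\right) = 0 - 6 = -6$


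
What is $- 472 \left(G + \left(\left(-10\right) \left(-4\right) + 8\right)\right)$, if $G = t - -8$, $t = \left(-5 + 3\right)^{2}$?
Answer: $-28320$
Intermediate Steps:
$t = 4$ ($t = \left(-2\right)^{2} = 4$)
$G = 12$ ($G = 4 - -8 = 4 + 8 = 12$)
$- 472 \left(G + \left(\left(-10\right) \left(-4\right) + 8\right)\right) = - 472 \left(12 + \left(\left(-10\right) \left(-4\right) + 8\right)\right) = - 472 \left(12 + \left(40 + 8\right)\right) = - 472 \left(12 + 48\right) = \left(-472\right) 60 = -28320$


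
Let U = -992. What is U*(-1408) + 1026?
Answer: 1397762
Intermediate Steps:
U*(-1408) + 1026 = -992*(-1408) + 1026 = 1396736 + 1026 = 1397762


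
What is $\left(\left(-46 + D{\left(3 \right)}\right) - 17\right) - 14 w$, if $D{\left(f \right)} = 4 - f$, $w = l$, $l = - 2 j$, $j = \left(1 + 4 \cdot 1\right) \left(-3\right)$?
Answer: $-482$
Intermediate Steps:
$j = -15$ ($j = \left(1 + 4\right) \left(-3\right) = 5 \left(-3\right) = -15$)
$l = 30$ ($l = \left(-2\right) \left(-15\right) = 30$)
$w = 30$
$\left(\left(-46 + D{\left(3 \right)}\right) - 17\right) - 14 w = \left(\left(-46 + \left(4 - 3\right)\right) - 17\right) - 420 = \left(\left(-46 + 1\right) - 17\right) - 420 = \left(-45 - 17\right) - 420 = -62 - 420 = -482$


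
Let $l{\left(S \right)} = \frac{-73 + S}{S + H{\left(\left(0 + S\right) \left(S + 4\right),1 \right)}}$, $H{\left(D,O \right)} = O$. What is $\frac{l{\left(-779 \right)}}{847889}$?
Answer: $\frac{426}{329828821} \approx 1.2916 \cdot 10^{-6}$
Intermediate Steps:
$l{\left(S \right)} = \frac{-73 + S}{1 + S}$ ($l{\left(S \right)} = \frac{-73 + S}{S + 1} = \frac{-73 + S}{1 + S}$)
$\frac{l{\left(-779 \right)}}{847889} = \frac{\frac{1}{1 - 779} \left(-73 - 779\right)}{847889} = \frac{1}{-778} \left(-852\right) \frac{1}{847889} = \left(- \frac{1}{778}\right) \left(-852\right) \frac{1}{847889} = \frac{426}{389} \cdot \frac{1}{847889} = \frac{426}{329828821}$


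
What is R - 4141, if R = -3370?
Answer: -7511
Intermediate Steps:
R - 4141 = -3370 - 4141 = -7511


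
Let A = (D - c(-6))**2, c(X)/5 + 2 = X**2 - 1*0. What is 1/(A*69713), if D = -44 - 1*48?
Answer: 1/4785379172 ≈ 2.0897e-10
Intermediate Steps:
c(X) = -10 + 5*X**2 (c(X) = -10 + 5*(X**2 - 1*0) = -10 + 5*(X**2 + 0) = -10 + 5*X**2)
D = -92 (D = -44 - 48 = -92)
A = 68644 (A = (-92 - (-10 + 5*(-6)**2))**2 = (-92 - (-10 + 5*36))**2 = (-92 - (-10 + 180))**2 = (-92 - 1*170)**2 = (-92 - 170)**2 = (-262)**2 = 68644)
1/(A*69713) = 1/(68644*69713) = (1/68644)*(1/69713) = 1/4785379172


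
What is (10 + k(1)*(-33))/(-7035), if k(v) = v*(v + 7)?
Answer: 254/7035 ≈ 0.036105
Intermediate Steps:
k(v) = v*(7 + v)
(10 + k(1)*(-33))/(-7035) = (10 + (1*(7 + 1))*(-33))/(-7035) = (10 + (1*8)*(-33))*(-1/7035) = (10 + 8*(-33))*(-1/7035) = (10 - 264)*(-1/7035) = -254*(-1/7035) = 254/7035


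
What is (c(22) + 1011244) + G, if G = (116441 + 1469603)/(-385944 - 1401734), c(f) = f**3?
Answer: 913406130366/893839 ≈ 1.0219e+6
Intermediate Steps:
G = -793022/893839 (G = 1586044/(-1787678) = 1586044*(-1/1787678) = -793022/893839 ≈ -0.88721)
(c(22) + 1011244) + G = (22**3 + 1011244) - 793022/893839 = (10648 + 1011244) - 793022/893839 = 1021892 - 793022/893839 = 913406130366/893839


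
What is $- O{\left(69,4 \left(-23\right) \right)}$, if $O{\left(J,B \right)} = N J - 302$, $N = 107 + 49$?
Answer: $-10462$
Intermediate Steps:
$N = 156$
$O{\left(J,B \right)} = -302 + 156 J$ ($O{\left(J,B \right)} = 156 J - 302 = -302 + 156 J$)
$- O{\left(69,4 \left(-23\right) \right)} = - (-302 + 156 \cdot 69) = - (-302 + 10764) = \left(-1\right) 10462 = -10462$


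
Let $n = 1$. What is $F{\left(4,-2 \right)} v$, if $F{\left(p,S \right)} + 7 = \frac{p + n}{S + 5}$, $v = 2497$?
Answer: $- \frac{39952}{3} \approx -13317.0$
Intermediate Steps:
$F{\left(p,S \right)} = -7 + \frac{1 + p}{5 + S}$ ($F{\left(p,S \right)} = -7 + \frac{p + 1}{S + 5} = -7 + \frac{1 + p}{5 + S}$)
$F{\left(4,-2 \right)} v = \frac{-34 + 4 - -14}{5 - 2} \cdot 2497 = \frac{-34 + 4 + 14}{3} \cdot 2497 = \frac{1}{3} \left(-16\right) 2497 = \left(- \frac{16}{3}\right) 2497 = - \frac{39952}{3}$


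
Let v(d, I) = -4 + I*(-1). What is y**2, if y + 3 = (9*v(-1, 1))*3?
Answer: 19044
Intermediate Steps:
v(d, I) = -4 - I
y = -138 (y = -3 + (9*(-4 - 1*1))*3 = -3 + (9*(-4 - 1))*3 = -3 + (9*(-5))*3 = -3 - 45*3 = -3 - 135 = -138)
y**2 = (-138)**2 = 19044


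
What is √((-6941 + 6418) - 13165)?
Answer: 2*I*√3422 ≈ 117.0*I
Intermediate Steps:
√((-6941 + 6418) - 13165) = √(-523 - 13165) = √(-13688) = 2*I*√3422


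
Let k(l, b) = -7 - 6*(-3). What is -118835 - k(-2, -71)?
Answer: -118846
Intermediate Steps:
k(l, b) = 11 (k(l, b) = -7 + 18 = 11)
-118835 - k(-2, -71) = -118835 - 1*11 = -118835 - 11 = -118846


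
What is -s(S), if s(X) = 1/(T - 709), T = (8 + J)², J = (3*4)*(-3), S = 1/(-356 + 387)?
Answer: -1/75 ≈ -0.013333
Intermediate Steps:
S = 1/31 ≈ 0.032258
J = -36 (J = 12*(-3) = -36)
T = 784 (T = (8 - 36)² = (-28)² = 784)
s(X) = 1/75 (s(X) = 1/(784 - 709) = 1/75)
-s(S) = -1*1/75 = -1/75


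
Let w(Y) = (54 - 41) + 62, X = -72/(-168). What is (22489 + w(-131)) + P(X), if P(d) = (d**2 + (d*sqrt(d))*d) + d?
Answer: 1105666/49 + 9*sqrt(21)/343 ≈ 22565.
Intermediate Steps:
X = 3/7 (X = -72*(-1/168) = 3/7 ≈ 0.42857)
w(Y) = 75 (w(Y) = 13 + 62 = 75)
P(d) = d + d**2 + d**(5/2) (P(d) = (d**2 + d**(3/2)*d) + d = (d**2 + d**(5/2)) + d = d + d**2 + d**(5/2))
(22489 + w(-131)) + P(X) = (22489 + 75) + (3/7 + (3/7)**2 + (3/7)**(5/2)) = 22564 + (3/7 + 9/49 + 9*sqrt(21)/343) = 22564 + (30/49 + 9*sqrt(21)/343) = 1105666/49 + 9*sqrt(21)/343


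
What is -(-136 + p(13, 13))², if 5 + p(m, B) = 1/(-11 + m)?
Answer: -78961/4 ≈ -19740.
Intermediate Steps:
p(m, B) = -5 + 1/(-11 + m)
-(-136 + p(13, 13))² = -(-136 + (56 - 5*13)/(-11 + 13))² = -(-136 + (56 - 65)/2)² = -(-136 + (½)*(-9))² = -(-136 - 9/2)² = -(-281/2)² = -1*78961/4 = -78961/4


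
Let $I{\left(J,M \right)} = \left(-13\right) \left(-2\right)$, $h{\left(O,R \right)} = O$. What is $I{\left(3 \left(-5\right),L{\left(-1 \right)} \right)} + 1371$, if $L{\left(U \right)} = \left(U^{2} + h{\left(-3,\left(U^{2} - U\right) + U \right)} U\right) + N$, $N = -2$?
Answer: $1397$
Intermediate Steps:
$L{\left(U \right)} = -2 + U^{2} - 3 U$ ($L{\left(U \right)} = \left(U^{2} - 3 U\right) - 2 = -2 + U^{2} - 3 U$)
$I{\left(J,M \right)} = 26$
$I{\left(3 \left(-5\right),L{\left(-1 \right)} \right)} + 1371 = 26 + 1371 = 1397$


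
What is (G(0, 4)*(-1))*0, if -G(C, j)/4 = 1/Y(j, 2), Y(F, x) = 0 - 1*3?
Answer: 0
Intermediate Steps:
Y(F, x) = -3 (Y(F, x) = 0 - 3 = -3)
G(C, j) = 4/3 (G(C, j) = -4/(-3) = -4*(-1/3) = 4/3)
(G(0, 4)*(-1))*0 = ((4/3)*(-1))*0 = -4/3*0 = 0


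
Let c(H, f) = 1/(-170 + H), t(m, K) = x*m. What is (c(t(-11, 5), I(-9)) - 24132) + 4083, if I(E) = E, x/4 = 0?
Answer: -3408331/170 ≈ -20049.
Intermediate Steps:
x = 0 (x = 4*0 = 0)
t(m, K) = 0 (t(m, K) = 0*m = 0)
(c(t(-11, 5), I(-9)) - 24132) + 4083 = (1/(-170 + 0) - 24132) + 4083 = (1/(-170) - 24132) + 4083 = (-1/170 - 24132) + 4083 = -4102441/170 + 4083 = -3408331/170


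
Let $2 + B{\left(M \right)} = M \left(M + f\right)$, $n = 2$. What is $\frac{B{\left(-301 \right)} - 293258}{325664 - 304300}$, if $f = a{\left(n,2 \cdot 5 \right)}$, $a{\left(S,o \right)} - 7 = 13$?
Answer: $- \frac{208679}{21364} \approx -9.7678$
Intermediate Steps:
$a{\left(S,o \right)} = 20$ ($a{\left(S,o \right)} = 7 + 13 = 20$)
$f = 20$
$B{\left(M \right)} = -2 + M \left(20 + M\right)$ ($B{\left(M \right)} = -2 + M \left(M + 20\right) = -2 + M \left(20 + M\right)$)
$\frac{B{\left(-301 \right)} - 293258}{325664 - 304300} = \frac{\left(-2 + \left(-301\right)^{2} + 20 \left(-301\right)\right) - 293258}{325664 - 304300} = \frac{\left(-2 + 90601 - 6020\right) - 293258}{21364} = \left(84579 - 293258\right) \frac{1}{21364} = \left(-208679\right) \frac{1}{21364} = - \frac{208679}{21364}$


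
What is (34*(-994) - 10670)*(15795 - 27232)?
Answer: 508557642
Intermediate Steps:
(34*(-994) - 10670)*(15795 - 27232) = (-33796 - 10670)*(-11437) = -44466*(-11437) = 508557642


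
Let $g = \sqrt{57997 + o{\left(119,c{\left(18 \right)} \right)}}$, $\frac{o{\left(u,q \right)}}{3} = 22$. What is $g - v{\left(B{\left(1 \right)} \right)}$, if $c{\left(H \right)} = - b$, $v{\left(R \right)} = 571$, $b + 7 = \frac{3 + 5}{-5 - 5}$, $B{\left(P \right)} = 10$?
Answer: $-571 + \sqrt{58063} \approx -330.04$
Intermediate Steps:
$b = - \frac{39}{5}$ ($b = -7 + \frac{3 + 5}{-5 - 5} = -7 + \frac{8}{-10} = -7 + 8 \left(- \frac{1}{10}\right) = -7 - \frac{4}{5} = - \frac{39}{5} \approx -7.8$)
$c{\left(H \right)} = \frac{39}{5}$ ($c{\left(H \right)} = \left(-1\right) \left(- \frac{39}{5}\right) = \frac{39}{5}$)
$o{\left(u,q \right)} = 66$ ($o{\left(u,q \right)} = 3 \cdot 22 = 66$)
$g = \sqrt{58063}$ ($g = \sqrt{57997 + 66} = \sqrt{58063} \approx 240.96$)
$g - v{\left(B{\left(1 \right)} \right)} = \sqrt{58063} - 571 = -571 + \sqrt{58063}$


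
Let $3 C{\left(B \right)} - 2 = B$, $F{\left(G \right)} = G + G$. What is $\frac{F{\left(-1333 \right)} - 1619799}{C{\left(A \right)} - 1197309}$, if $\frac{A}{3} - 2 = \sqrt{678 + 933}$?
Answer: $\frac{17483288581005}{12901882088062} + \frac{43806555 \sqrt{179}}{12901882088062} \approx 1.3551$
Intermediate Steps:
$A = 6 + 9 \sqrt{179}$ ($A = 6 + 3 \sqrt{678 + 933} = 6 + 3 \sqrt{1611} = 6 + 3 \cdot 3 \sqrt{179} = 6 + 9 \sqrt{179} \approx 126.41$)
$F{\left(G \right)} = 2 G$
$C{\left(B \right)} = \frac{2}{3} + \frac{B}{3}$
$\frac{F{\left(-1333 \right)} - 1619799}{C{\left(A \right)} - 1197309} = \frac{2 \left(-1333\right) - 1619799}{\left(\frac{2}{3} + \frac{6 + 9 \sqrt{179}}{3}\right) - 1197309} = \frac{-2666 - 1619799}{\left(\frac{2}{3} + \left(2 + 3 \sqrt{179}\right)\right) - 1197309} = - \frac{1622465}{\left(\frac{8}{3} + 3 \sqrt{179}\right) - 1197309} = - \frac{1622465}{- \frac{3591919}{3} + 3 \sqrt{179}}$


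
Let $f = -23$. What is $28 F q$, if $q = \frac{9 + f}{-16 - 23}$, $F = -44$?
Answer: $- \frac{17248}{39} \approx -442.26$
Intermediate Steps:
$q = \frac{14}{39}$ ($q = \frac{9 - 23}{-16 - 23} = - \frac{14}{-39} = \left(-14\right) \left(- \frac{1}{39}\right) = \frac{14}{39} \approx 0.35897$)
$28 F q = 28 \left(-44\right) \frac{14}{39} = \left(-1232\right) \frac{14}{39} = - \frac{17248}{39}$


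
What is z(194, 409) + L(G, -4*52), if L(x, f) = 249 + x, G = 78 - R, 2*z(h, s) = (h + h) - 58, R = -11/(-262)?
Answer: 128893/262 ≈ 491.96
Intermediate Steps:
R = 11/262 (R = -11*(-1/262) = 11/262 ≈ 0.041985)
z(h, s) = -29 + h (z(h, s) = ((h + h) - 58)/2 = (2*h - 58)/2 = (-58 + 2*h)/2 = -29 + h)
G = 20425/262 (G = 78 - 1*11/262 = 78 - 11/262 = 20425/262 ≈ 77.958)
z(194, 409) + L(G, -4*52) = (-29 + 194) + (249 + 20425/262) = 165 + 85663/262 = 128893/262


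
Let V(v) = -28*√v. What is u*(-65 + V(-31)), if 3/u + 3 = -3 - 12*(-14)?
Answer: -65/54 - 14*I*√31/27 ≈ -1.2037 - 2.887*I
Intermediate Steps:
u = 1/54 (u = 3/(-3 + (-3 - 12*(-14))) = 3/(-3 + (-3 + 168)) = 3/(-3 + 165) = 3/162 = 3*(1/162) = 1/54 ≈ 0.018519)
u*(-65 + V(-31)) = (-65 - 28*I*√31)/54 = -65/54 - 14*I*√31/27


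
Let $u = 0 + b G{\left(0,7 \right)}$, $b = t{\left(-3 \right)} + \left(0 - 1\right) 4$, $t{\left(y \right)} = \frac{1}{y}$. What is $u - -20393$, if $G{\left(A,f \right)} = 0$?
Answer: $20393$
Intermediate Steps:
$b = - \frac{13}{3}$ ($b = \frac{1}{-3} + \left(0 - 1\right) 4 = - \frac{1}{3} + \left(0 - 1\right) 4 = - \frac{1}{3} - 4 = - \frac{13}{3} \approx -4.3333$)
$u = 0$ ($u = 0 - 0 = 0 + 0 = 0$)
$u - -20393 = 0 - -20393 = 0 + 20393 = 20393$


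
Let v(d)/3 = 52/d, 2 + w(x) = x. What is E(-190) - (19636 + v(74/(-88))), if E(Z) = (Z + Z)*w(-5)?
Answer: -621248/37 ≈ -16791.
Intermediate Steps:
w(x) = -2 + x
v(d) = 156/d (v(d) = 3*(52/d) = 156/d)
E(Z) = -14*Z (E(Z) = (Z + Z)*(-2 - 5) = (2*Z)*(-7) = -14*Z)
E(-190) - (19636 + v(74/(-88))) = -14*(-190) - (19636 + 156/((74/(-88)))) = 2660 - (19636 + 156/((74*(-1/88)))) = 2660 - (19636 + 156/(-37/44)) = 2660 - (19636 + 156*(-44/37)) = 2660 - (19636 - 6864/37) = 2660 - 1*719668/37 = 2660 - 719668/37 = -621248/37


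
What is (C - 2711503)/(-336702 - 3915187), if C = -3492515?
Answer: 6204018/4251889 ≈ 1.4591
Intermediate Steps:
(C - 2711503)/(-336702 - 3915187) = (-3492515 - 2711503)/(-336702 - 3915187) = -6204018/(-4251889) = -6204018*(-1/4251889) = 6204018/4251889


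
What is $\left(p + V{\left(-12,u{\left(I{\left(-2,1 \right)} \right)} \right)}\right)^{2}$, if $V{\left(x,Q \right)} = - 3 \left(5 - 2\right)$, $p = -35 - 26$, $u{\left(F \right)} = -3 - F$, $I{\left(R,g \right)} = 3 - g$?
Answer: $4900$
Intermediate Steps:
$p = -61$ ($p = -35 - 26 = -61$)
$V{\left(x,Q \right)} = -9$ ($V{\left(x,Q \right)} = \left(-3\right) 3 = -9$)
$\left(p + V{\left(-12,u{\left(I{\left(-2,1 \right)} \right)} \right)}\right)^{2} = \left(-61 - 9\right)^{2} = \left(-70\right)^{2} = 4900$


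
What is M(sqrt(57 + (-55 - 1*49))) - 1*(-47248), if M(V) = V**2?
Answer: 47201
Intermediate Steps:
M(sqrt(57 + (-55 - 1*49))) - 1*(-47248) = (sqrt(57 + (-55 - 1*49)))**2 - 1*(-47248) = (sqrt(57 + (-55 - 49)))**2 + 47248 = (sqrt(57 - 104))**2 + 47248 = (sqrt(-47))**2 + 47248 = (I*sqrt(47))**2 + 47248 = -47 + 47248 = 47201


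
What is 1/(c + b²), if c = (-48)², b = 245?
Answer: 1/62329 ≈ 1.6044e-5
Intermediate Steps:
c = 2304
1/(c + b²) = 1/(2304 + 245²) = 1/(2304 + 60025) = 1/62329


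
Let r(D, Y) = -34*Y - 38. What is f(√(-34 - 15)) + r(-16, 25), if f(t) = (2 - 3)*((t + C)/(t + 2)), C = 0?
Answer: -47113/53 - 14*I/53 ≈ -888.92 - 0.26415*I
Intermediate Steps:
r(D, Y) = -38 - 34*Y
f(t) = -t/(2 + t) (f(t) = (2 - 3)*((t + 0)/(t + 2)) = -t/(2 + t))
f(√(-34 - 15)) + r(-16, 25) = -√(-34 - 15)/(2 + √(-34 - 15)) + (-38 - 34*25) = -√(-49)/(2 + √(-49)) + (-38 - 850) = -7*I/(2 + 7*I) - 888 = -7*I*(2 - 7*I)/53 - 888 = -888 - 7*I*(2 - 7*I)/53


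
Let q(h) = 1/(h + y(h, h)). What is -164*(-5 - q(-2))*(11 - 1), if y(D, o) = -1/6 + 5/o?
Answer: 54940/7 ≈ 7848.6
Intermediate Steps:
y(D, o) = -⅙ + 5/o (y(D, o) = -1*⅙ + 5/o = -⅙ + 5/o)
q(h) = 1/(h + (30 - h)/(6*h))
-164*(-5 - q(-2))*(11 - 1) = -164*(-5 - 6*(-2)/(30 - 1*(-2) + 6*(-2)²))*(11 - 1) = -164*(-5 - 6*(-2)/(30 + 2 + 6*4))*10 = -164*(-5 - 6*(-2)/(30 + 2 + 24))*10 = -164*(-5 - 6*(-2)/56)*10 = -164*(-5 - 1*(-3/14))*10 = -164*(-5 + 3/14)*10 = -(-5494)*10/7 = -164*(-335/7) = 54940/7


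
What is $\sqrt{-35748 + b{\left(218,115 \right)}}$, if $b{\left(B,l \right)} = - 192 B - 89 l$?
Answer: $i \sqrt{87839} \approx 296.38 i$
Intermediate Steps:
$\sqrt{-35748 + b{\left(218,115 \right)}} = \sqrt{-35748 - 52091} = \sqrt{-87839} = i \sqrt{87839}$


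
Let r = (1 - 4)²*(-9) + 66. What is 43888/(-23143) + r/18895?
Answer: -165922181/87457397 ≈ -1.8972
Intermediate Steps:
r = -15 (r = (-3)²*(-9) + 66 = 9*(-9) + 66 = -81 + 66 = -15)
43888/(-23143) + r/18895 = 43888/(-23143) - 15/18895 = 43888*(-1/23143) - 15*1/18895 = -43888/23143 - 3/3779 = -165922181/87457397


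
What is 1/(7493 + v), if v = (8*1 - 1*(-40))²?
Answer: 1/9797 ≈ 0.00010207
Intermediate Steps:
v = 2304 (v = (8 + 40)² = 48² = 2304)
1/(7493 + v) = 1/(7493 + 2304) = 1/9797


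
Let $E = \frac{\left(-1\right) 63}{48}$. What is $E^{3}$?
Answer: $- \frac{9261}{4096} \approx -2.261$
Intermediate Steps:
$E = - \frac{21}{16}$ ($E = \left(-63\right) \frac{1}{48} = - \frac{21}{16} \approx -1.3125$)
$E^{3} = \left(- \frac{21}{16}\right)^{3} = - \frac{9261}{4096}$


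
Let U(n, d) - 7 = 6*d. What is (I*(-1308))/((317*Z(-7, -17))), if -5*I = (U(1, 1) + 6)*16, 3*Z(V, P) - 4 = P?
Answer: -1192896/20605 ≈ -57.893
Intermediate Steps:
U(n, d) = 7 + 6*d
Z(V, P) = 4/3 + P/3
I = -304/5 (I = -((7 + 6*1) + 6)*16/5 = -((7 + 6) + 6)*16/5 = -(13 + 6)*16/5 = -19*16/5 = -⅕*304 = -304/5 ≈ -60.800)
(I*(-1308))/((317*Z(-7, -17))) = (-304/5*(-1308))/((317*(4/3 + (⅓)*(-17)))) = 397632/(5*((317*(4/3 - 17/3)))) = 397632/(5*((317*(-13/3)))) = 397632/(5*(-4121/3)) = (397632/5)*(-3/4121) = -1192896/20605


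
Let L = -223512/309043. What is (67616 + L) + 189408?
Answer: 79431244520/309043 ≈ 2.5702e+5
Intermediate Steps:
L = -223512/309043 (L = -223512*1/309043 = -223512/309043 ≈ -0.72324)
(67616 + L) + 189408 = (67616 - 223512/309043) + 189408 = 20896027976/309043 + 189408 = 79431244520/309043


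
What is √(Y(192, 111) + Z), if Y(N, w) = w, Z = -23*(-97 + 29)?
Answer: 5*√67 ≈ 40.927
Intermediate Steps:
Z = 1564 (Z = -23*(-68) = 1564)
√(Y(192, 111) + Z) = √(111 + 1564) = √1675 = 5*√67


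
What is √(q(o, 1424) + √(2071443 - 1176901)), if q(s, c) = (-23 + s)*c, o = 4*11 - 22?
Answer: √(-1424 + √894542) ≈ 21.868*I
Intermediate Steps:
o = 22 (o = 44 - 22 = 22)
q(s, c) = c*(-23 + s)
√(q(o, 1424) + √(2071443 - 1176901)) = √(1424*(-23 + 22) + √(2071443 - 1176901)) = √(1424*(-1) + √894542) = √(-1424 + √894542)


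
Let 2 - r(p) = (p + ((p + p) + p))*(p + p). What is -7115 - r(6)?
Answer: -6829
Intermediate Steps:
r(p) = 2 - 8*p**2 (r(p) = 2 - (p + ((p + p) + p))*(p + p) = 2 - (p + (2*p + p))*2*p = 2 - (p + 3*p)*2*p = 2 - 4*p*2*p = 2 - 8*p**2)
-7115 - r(6) = -7115 - (2 - 8*6**2) = -7115 - (2 - 8*36) = -7115 - (2 - 288) = -7115 - 1*(-286) = -7115 + 286 = -6829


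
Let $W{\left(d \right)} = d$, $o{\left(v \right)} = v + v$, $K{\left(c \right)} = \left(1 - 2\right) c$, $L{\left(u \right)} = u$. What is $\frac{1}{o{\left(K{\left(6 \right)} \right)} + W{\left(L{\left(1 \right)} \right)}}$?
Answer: $- \frac{1}{11} \approx -0.090909$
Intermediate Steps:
$K{\left(c \right)} = - c$
$o{\left(v \right)} = 2 v$
$\frac{1}{o{\left(K{\left(6 \right)} \right)} + W{\left(L{\left(1 \right)} \right)}} = \frac{1}{2 \left(\left(-1\right) 6\right) + 1} = \frac{1}{2 \left(-6\right) + 1} = \frac{1}{-12 + 1} = \frac{1}{-11} = - \frac{1}{11}$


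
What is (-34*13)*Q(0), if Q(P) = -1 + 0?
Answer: 442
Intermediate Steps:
Q(P) = -1
(-34*13)*Q(0) = -34*13*(-1) = -442*(-1) = 442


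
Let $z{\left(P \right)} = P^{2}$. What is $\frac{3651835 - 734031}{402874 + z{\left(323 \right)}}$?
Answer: $\frac{2917804}{507203} \approx 5.7527$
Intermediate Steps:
$\frac{3651835 - 734031}{402874 + z{\left(323 \right)}} = \frac{3651835 - 734031}{402874 + 323^{2}} = \frac{2917804}{402874 + 104329} = \frac{2917804}{507203}$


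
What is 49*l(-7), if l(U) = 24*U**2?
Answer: 57624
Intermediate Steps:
49*l(-7) = 49*(24*(-7)**2) = 49*(24*49) = 49*1176 = 57624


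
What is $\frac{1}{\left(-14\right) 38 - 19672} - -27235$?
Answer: $\frac{550255939}{20204} \approx 27235.0$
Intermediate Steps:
$\frac{1}{\left(-14\right) 38 - 19672} - -27235 = \frac{1}{-532 - 19672} + 27235 = \frac{1}{-20204} + 27235 = - \frac{1}{20204} + 27235 = \frac{550255939}{20204}$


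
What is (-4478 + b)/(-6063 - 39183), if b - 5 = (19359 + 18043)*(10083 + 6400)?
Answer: -616492693/45246 ≈ -13625.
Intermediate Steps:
b = 616497171 (b = 5 + (19359 + 18043)*(10083 + 6400) = 5 + 37402*16483 = 5 + 616497166 = 616497171)
(-4478 + b)/(-6063 - 39183) = (-4478 + 616497171)/(-6063 - 39183) = 616492693/(-45246) = 616492693*(-1/45246) = -616492693/45246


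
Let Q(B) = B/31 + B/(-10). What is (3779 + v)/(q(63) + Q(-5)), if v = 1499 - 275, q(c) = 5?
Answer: 310186/331 ≈ 937.12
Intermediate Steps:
v = 1224
Q(B) = -21*B/310 (Q(B) = B*(1/31) + B*(-1/10) = B/31 - B/10 = -21*B/310)
(3779 + v)/(q(63) + Q(-5)) = (3779 + 1224)/(5 - 21/310*(-5)) = 5003/(5 + 21/62) = 5003/(331/62) = 5003*(62/331) = 310186/331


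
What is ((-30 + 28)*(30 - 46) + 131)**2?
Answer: 26569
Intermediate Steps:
((-30 + 28)*(30 - 46) + 131)**2 = (-2*(-16) + 131)**2 = (32 + 131)**2 = 163**2 = 26569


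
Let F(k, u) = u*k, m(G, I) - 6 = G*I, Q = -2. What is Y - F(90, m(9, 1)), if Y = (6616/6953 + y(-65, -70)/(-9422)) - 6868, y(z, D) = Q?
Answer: -269154206165/32755583 ≈ -8217.0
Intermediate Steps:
y(z, D) = -2
m(G, I) = 6 + G*I
F(k, u) = k*u
Y = -224934169115/32755583 (Y = (6616/6953 - 2/(-9422)) - 6868 = (6616*(1/6953) - 2*(-1/9422)) - 6868 = (6616/6953 + 1/4711) - 6868 = 31174929/32755583 - 6868 = -224934169115/32755583 ≈ -6867.0)
Y - F(90, m(9, 1)) = -224934169115/32755583 - 90*(6 + 9*1) = -224934169115/32755583 - 90*(6 + 9) = -224934169115/32755583 - 90*15 = -224934169115/32755583 - 1*1350 = -224934169115/32755583 - 1350 = -269154206165/32755583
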